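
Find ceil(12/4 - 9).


12/4 = 3
3 - 9 = -6
ceil(-6) = -6

-6


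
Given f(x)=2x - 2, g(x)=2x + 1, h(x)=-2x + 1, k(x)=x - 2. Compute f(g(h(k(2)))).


k(2) = 0
h(0) = 1
g(1) = 3
f(3) = 4

4


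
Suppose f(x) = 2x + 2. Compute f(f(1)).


f(1) = 4
f(4) = 10

10


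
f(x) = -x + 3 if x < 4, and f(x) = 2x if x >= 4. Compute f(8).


16


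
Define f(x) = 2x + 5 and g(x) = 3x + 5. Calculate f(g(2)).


g(2) = 11
f(11) = 27

27


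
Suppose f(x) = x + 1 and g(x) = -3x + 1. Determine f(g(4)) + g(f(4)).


f(g(4)) = -10
g(f(4)) = -14
Sum = -24

-24


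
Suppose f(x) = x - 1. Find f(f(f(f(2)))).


-2


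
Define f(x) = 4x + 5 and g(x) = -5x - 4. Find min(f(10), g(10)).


f(10) = 45
g(10) = -54
min = -54

-54


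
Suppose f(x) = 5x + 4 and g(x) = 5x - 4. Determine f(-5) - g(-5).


8


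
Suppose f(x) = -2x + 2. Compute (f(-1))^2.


f(-1) = 4
(4)^2 = 16

16


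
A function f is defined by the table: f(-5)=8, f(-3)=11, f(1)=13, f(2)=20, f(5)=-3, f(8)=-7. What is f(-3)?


11


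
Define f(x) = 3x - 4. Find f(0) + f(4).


f(0) = -4
f(4) = 8
Sum = 4

4


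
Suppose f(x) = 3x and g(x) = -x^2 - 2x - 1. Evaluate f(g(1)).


g(1) = -4
f(-4) = -12

-12


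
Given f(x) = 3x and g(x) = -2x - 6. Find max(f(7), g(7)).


21


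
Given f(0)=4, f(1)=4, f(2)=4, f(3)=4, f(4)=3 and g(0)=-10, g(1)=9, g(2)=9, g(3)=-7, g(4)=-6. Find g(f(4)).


f(4) = 3
g(3) = -7

-7


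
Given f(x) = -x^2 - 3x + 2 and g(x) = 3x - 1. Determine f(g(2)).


g(2) = 5
f(5) = (-1)*(5)^2 - 3*(5) + 2 = -38

-38


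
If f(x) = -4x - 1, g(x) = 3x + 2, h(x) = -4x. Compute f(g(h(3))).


h(3) = -12
g(-12) = -34
f(-34) = 135

135


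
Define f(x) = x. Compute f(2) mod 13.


f(2) = 2
2 mod 13 = 2

2


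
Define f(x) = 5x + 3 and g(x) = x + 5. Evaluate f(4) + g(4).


f(4) = 23
g(4) = 9
Sum = 32

32


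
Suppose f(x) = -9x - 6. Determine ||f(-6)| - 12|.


f(-6) = 48
|48| = 48
|48 - 12| = 36

36


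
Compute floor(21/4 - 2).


21/4 = 5.25
5.25 - 2 = 3.25
floor(3.25) = 3

3


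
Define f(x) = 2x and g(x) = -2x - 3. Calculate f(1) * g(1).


f(1) = 2
g(1) = -5
Product = -10

-10


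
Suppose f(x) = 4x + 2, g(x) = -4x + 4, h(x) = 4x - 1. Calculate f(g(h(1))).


-30


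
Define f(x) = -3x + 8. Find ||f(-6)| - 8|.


f(-6) = 26
|26| = 26
|26 - 8| = 18

18


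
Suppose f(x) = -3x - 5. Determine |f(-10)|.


25


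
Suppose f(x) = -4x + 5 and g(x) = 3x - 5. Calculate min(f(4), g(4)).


f(4) = -11
g(4) = 7
min = -11

-11


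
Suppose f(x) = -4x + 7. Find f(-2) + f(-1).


f(-2) = 15
f(-1) = 11
Sum = 26

26


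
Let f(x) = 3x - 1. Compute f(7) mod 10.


f(7) = 20
20 mod 10 = 0

0


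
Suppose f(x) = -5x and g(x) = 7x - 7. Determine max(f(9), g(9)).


f(9) = -45
g(9) = 56
max = 56

56


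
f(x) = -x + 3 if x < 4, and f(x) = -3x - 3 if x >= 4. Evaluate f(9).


-30


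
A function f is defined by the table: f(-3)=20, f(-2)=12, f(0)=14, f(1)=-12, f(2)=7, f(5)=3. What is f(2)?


Reading from the table at x = 2

7


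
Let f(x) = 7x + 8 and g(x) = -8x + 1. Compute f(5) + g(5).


f(5) = 43
g(5) = -39
Sum = 4

4


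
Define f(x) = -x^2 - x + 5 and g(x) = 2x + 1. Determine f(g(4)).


g(4) = 9
f(9) = (-1)*(9)^2 - 1*(9) + 5 = -85

-85


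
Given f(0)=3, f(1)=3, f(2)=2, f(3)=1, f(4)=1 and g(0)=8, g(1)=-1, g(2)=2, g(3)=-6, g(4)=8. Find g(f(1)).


-6


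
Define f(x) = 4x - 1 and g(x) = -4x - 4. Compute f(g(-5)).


63


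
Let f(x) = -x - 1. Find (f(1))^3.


f(1) = -2
(-2)^3 = -8

-8


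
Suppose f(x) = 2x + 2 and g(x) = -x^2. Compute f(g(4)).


g(4) = -16
f(-16) = -30

-30


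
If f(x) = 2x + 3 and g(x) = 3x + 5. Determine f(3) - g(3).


f(3) = 9
g(3) = 14
Difference = -5

-5


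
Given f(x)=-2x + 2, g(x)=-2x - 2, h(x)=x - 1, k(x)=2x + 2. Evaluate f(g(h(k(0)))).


10


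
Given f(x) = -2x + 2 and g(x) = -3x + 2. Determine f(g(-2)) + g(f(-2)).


f(g(-2)) = -14
g(f(-2)) = -16
Sum = -30

-30


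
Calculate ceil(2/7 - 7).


-6


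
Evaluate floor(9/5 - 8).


9/5 = 1.8
1.8 - 8 = -6.2
floor(-6.2) = -7

-7


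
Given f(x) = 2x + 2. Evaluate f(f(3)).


f(3) = 8
f(8) = 18

18


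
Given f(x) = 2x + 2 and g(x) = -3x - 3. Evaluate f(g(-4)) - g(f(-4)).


f(g(-4)) = 20
g(f(-4)) = 15
Difference = 5

5


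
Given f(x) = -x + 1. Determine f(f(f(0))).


f(0) = 1
f(1) = 0
f(0) = 1

1


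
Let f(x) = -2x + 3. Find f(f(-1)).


-7


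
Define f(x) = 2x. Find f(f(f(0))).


f(0) = 0
f(0) = 0
f(0) = 0

0


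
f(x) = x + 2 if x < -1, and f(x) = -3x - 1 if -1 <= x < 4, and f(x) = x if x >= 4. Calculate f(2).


-7


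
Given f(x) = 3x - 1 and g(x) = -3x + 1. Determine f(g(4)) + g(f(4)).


f(g(4)) = -34
g(f(4)) = -32
Sum = -66

-66


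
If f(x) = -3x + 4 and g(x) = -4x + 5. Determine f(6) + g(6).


f(6) = -14
g(6) = -19
Sum = -33

-33


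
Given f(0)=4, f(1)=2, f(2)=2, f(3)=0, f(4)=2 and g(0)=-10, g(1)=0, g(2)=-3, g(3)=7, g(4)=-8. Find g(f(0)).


f(0) = 4
g(4) = -8

-8


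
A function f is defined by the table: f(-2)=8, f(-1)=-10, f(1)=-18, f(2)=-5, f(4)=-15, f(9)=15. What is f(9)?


15


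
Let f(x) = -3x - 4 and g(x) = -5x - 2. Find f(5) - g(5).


f(5) = -19
g(5) = -27
Difference = 8

8


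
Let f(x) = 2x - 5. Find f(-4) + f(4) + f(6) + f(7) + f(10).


21


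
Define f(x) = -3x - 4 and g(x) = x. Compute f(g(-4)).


g(-4) = -4
f(-4) = 8

8


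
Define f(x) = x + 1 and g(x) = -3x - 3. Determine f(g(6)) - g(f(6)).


f(g(6)) = -20
g(f(6)) = -24
Difference = 4

4


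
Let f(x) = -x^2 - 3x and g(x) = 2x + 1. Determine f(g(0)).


g(0) = 1
f(1) = (-1)*(1)^2 - 3*(1) = -4

-4


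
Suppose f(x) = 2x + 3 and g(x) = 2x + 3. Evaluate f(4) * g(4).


f(4) = 11
g(4) = 11
Product = 121

121


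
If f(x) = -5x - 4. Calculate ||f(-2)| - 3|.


3


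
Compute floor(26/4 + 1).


26/4 = 6.5
6.5 + 1 = 7.5
floor(7.5) = 7

7


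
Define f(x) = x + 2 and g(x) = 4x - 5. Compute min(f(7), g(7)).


f(7) = 9
g(7) = 23
min = 9

9


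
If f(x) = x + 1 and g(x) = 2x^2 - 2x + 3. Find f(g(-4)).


g(-4) = 43
f(43) = 44

44


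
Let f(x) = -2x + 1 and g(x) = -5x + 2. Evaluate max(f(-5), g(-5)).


f(-5) = 11
g(-5) = 27
max = 27

27


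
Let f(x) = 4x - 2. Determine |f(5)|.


f(5) = 18
|18| = 18

18


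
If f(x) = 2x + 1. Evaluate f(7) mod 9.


f(7) = 15
15 mod 9 = 6

6


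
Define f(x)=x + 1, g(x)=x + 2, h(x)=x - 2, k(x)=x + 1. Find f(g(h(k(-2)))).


k(-2) = -1
h(-1) = -3
g(-3) = -1
f(-1) = 0

0


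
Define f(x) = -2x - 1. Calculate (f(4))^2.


81


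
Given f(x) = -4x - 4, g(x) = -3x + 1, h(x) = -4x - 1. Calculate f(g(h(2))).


h(2) = -9
g(-9) = 28
f(28) = -116

-116


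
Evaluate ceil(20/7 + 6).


20/7 = 2.8571
2.8571 + 6 = 8.8571
ceil(8.8571) = 9

9


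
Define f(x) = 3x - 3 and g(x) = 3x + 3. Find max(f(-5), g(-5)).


f(-5) = -18
g(-5) = -12
max = -12

-12


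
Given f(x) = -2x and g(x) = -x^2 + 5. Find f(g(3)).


g(3) = -4
f(-4) = 8

8


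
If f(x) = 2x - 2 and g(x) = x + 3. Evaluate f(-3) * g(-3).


f(-3) = -8
g(-3) = 0
Product = 0

0


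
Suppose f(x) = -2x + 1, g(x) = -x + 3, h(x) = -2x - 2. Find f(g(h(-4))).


h(-4) = 6
g(6) = -3
f(-3) = 7

7


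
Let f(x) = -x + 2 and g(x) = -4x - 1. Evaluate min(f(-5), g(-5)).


f(-5) = 7
g(-5) = 19
min = 7

7


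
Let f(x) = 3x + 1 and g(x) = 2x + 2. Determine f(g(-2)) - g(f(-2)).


f(g(-2)) = -5
g(f(-2)) = -8
Difference = 3

3


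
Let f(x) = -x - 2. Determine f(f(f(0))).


f(0) = -2
f(-2) = 0
f(0) = -2

-2


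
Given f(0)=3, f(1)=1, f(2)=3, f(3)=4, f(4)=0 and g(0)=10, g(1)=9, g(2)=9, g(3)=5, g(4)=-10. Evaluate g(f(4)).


f(4) = 0
g(0) = 10

10


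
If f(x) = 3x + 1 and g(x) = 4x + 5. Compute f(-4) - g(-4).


0


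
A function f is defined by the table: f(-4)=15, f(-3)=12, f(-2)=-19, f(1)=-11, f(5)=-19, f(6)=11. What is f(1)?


Reading from the table at x = 1

-11


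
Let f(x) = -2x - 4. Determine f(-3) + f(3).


f(-3) = 2
f(3) = -10
Sum = -8

-8


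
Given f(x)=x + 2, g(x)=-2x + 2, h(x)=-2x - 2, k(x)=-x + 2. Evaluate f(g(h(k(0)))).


k(0) = 2
h(2) = -6
g(-6) = 14
f(14) = 16

16


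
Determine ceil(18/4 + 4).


18/4 = 4.5
4.5 + 4 = 8.5
ceil(8.5) = 9

9


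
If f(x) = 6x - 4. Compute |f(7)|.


f(7) = 38
|38| = 38

38


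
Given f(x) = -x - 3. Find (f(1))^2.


f(1) = -4
(-4)^2 = 16

16


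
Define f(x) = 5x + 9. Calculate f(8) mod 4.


1


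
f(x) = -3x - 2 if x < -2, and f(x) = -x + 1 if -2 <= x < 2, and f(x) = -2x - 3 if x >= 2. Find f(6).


6 satisfies x >= 2
f(6) = -15

-15


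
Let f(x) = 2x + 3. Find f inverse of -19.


Solve 2x + 3 = -19
x = (-19 - 3) / 2 = -11

-11


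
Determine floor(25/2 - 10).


25/2 = 12.5
12.5 - 10 = 2.5
floor(2.5) = 2

2


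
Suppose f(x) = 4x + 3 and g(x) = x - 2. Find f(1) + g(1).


f(1) = 7
g(1) = -1
Sum = 6

6


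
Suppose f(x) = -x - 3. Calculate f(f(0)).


f(0) = -3
f(-3) = 0

0


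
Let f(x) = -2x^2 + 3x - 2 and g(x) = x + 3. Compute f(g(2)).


g(2) = 5
f(5) = (-2)*(5)^2 + 3*(5) - 2 = -37

-37


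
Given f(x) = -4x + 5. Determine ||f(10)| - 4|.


f(10) = -35
|-35| = 35
|35 - 4| = 31

31


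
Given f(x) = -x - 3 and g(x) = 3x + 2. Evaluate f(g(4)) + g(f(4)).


f(g(4)) = -17
g(f(4)) = -19
Sum = -36

-36


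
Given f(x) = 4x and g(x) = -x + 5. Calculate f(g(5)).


g(5) = 0
f(0) = 0

0


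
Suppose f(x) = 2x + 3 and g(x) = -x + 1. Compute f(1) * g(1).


f(1) = 5
g(1) = 0
Product = 0

0


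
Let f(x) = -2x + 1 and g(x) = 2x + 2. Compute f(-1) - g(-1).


f(-1) = 3
g(-1) = 0
Difference = 3

3


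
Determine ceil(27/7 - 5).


27/7 = 3.8571
3.8571 - 5 = -1.1429
ceil(-1.1429) = -1

-1


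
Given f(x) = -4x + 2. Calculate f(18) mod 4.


f(18) = -70
-70 mod 4 = 2

2


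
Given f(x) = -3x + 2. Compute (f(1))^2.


1


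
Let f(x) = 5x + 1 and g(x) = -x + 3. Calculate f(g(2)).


g(2) = 1
f(1) = 6

6


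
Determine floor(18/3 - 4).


18/3 = 6
6 - 4 = 2
floor(2) = 2

2


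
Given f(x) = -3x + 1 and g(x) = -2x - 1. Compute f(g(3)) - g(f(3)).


f(g(3)) = 22
g(f(3)) = 15
Difference = 7

7


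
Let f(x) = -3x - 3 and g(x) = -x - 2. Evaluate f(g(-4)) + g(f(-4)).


-20


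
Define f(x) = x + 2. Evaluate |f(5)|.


f(5) = 7
|7| = 7

7


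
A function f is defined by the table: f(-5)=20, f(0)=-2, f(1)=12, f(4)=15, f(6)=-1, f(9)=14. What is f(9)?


Reading from the table at x = 9

14


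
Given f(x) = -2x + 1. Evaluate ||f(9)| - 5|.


12


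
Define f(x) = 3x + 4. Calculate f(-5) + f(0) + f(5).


f(-5) = -11
f(0) = 4
f(5) = 19
Sum = 12

12


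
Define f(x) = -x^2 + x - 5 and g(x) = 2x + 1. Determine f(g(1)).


g(1) = 3
f(3) = (-1)*(3)^2 + 1*(3) - 5 = -11

-11


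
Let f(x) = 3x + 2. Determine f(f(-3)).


f(-3) = -7
f(-7) = -19

-19


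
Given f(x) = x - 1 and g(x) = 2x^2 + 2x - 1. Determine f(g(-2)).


2


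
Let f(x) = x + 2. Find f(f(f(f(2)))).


f(2) = 4
f(4) = 6
f(6) = 8
f(8) = 10

10


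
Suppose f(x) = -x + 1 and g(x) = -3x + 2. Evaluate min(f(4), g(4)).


-10


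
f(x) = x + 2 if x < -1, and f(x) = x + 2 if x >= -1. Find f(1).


1 satisfies x >= -1
f(1) = 3

3


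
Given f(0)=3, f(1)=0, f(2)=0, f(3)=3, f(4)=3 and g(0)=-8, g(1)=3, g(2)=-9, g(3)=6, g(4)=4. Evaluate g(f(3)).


6


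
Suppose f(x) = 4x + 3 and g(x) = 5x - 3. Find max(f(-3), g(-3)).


f(-3) = -9
g(-3) = -18
max = -9

-9


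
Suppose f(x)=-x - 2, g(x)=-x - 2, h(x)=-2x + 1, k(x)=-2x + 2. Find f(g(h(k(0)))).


-3


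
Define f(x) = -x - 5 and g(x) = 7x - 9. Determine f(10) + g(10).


f(10) = -15
g(10) = 61
Sum = 46

46


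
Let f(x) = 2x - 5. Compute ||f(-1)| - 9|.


f(-1) = -7
|-7| = 7
|7 - 9| = 2

2


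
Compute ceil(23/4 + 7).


13


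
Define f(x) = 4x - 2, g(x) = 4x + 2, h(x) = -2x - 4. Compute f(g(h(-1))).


h(-1) = -2
g(-2) = -6
f(-6) = -26

-26


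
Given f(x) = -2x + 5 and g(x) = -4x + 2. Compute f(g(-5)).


g(-5) = 22
f(22) = -39

-39


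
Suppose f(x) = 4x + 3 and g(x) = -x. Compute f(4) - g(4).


f(4) = 19
g(4) = -4
Difference = 23

23


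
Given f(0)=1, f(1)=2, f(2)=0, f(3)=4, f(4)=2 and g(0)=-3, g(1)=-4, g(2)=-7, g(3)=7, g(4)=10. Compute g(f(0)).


f(0) = 1
g(1) = -4

-4


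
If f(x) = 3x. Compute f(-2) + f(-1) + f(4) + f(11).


f(-2) = -6
f(-1) = -3
f(4) = 12
f(11) = 33
Sum = 36

36


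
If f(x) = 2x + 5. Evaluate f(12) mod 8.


f(12) = 29
29 mod 8 = 5

5


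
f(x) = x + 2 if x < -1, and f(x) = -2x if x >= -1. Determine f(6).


6 satisfies x >= -1
f(6) = -12

-12


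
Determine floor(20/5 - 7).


20/5 = 4
4 - 7 = -3
floor(-3) = -3

-3


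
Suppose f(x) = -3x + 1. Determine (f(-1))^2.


16


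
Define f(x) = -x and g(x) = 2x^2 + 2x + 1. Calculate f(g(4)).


g(4) = 41
f(41) = -41

-41


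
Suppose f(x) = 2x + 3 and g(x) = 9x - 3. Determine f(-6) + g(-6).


f(-6) = -9
g(-6) = -57
Sum = -66

-66


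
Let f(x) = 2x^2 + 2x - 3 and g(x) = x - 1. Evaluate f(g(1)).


g(1) = 0
f(0) = 2*(0)^2 + 2*(0) - 3 = -3

-3


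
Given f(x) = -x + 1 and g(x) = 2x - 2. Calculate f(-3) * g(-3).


-32


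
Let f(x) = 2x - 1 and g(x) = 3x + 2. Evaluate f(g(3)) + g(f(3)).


f(g(3)) = 21
g(f(3)) = 17
Sum = 38

38


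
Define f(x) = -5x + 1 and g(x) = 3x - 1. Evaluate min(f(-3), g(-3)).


f(-3) = 16
g(-3) = -10
min = -10

-10


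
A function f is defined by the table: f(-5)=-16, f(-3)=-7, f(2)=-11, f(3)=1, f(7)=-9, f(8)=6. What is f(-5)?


Reading from the table at x = -5

-16


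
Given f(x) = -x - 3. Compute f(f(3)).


f(3) = -6
f(-6) = 3

3


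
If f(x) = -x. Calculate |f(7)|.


f(7) = -7
|-7| = 7

7


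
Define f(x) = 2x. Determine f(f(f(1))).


f(1) = 2
f(2) = 4
f(4) = 8

8


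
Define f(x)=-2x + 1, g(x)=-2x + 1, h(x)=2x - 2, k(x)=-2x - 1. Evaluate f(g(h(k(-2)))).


k(-2) = 3
h(3) = 4
g(4) = -7
f(-7) = 15

15


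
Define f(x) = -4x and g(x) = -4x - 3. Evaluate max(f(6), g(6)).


-24


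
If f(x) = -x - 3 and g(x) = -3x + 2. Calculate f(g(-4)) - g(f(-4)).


-16


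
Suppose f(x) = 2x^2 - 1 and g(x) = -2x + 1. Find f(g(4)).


97


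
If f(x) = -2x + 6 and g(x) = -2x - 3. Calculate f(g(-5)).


g(-5) = 7
f(7) = -8

-8


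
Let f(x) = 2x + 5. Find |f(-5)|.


f(-5) = -5
|-5| = 5

5


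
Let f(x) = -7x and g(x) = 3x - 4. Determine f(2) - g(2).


f(2) = -14
g(2) = 2
Difference = -16

-16


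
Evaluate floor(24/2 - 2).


24/2 = 12
12 - 2 = 10
floor(10) = 10

10


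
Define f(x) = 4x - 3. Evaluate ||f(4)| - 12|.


f(4) = 13
|13| = 13
|13 - 12| = 1

1


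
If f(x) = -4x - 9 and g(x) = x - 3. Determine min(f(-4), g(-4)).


-7


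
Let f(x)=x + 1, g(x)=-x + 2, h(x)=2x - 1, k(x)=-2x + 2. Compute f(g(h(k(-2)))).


k(-2) = 6
h(6) = 11
g(11) = -9
f(-9) = -8

-8


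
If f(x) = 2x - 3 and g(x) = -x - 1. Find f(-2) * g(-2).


f(-2) = -7
g(-2) = 1
Product = -7

-7


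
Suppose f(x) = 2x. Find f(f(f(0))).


f(0) = 0
f(0) = 0
f(0) = 0

0


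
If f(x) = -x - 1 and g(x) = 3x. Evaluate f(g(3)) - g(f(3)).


f(g(3)) = -10
g(f(3)) = -12
Difference = 2

2


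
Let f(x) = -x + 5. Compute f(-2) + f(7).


f(-2) = 7
f(7) = -2
Sum = 5

5


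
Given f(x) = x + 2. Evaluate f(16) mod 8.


f(16) = 18
18 mod 8 = 2

2


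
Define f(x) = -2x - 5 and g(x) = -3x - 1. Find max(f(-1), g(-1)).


2


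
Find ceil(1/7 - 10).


1/7 = 0.1429
0.1429 - 10 = -9.8571
ceil(-9.8571) = -9

-9


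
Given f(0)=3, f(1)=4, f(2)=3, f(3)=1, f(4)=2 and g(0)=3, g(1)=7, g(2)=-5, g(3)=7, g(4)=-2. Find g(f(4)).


f(4) = 2
g(2) = -5

-5


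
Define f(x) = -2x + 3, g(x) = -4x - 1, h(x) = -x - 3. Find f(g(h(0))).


-19


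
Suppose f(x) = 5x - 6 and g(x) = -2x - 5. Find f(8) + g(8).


f(8) = 34
g(8) = -21
Sum = 13

13


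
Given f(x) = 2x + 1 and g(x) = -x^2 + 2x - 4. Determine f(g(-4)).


g(-4) = -28
f(-28) = -55

-55


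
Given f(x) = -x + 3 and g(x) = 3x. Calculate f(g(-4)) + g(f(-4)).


f(g(-4)) = 15
g(f(-4)) = 21
Sum = 36

36


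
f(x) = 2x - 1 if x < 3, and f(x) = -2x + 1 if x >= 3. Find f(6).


6 satisfies x >= 3
f(6) = -11

-11


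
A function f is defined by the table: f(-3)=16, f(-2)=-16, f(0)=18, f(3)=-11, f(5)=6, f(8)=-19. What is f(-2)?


Reading from the table at x = -2

-16


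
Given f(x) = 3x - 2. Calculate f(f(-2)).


f(-2) = -8
f(-8) = -26

-26


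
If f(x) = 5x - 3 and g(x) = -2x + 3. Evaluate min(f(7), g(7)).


f(7) = 32
g(7) = -11
min = -11

-11


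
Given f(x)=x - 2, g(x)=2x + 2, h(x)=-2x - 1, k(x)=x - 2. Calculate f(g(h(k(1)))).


k(1) = -1
h(-1) = 1
g(1) = 4
f(4) = 2

2


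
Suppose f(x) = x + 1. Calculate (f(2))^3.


27


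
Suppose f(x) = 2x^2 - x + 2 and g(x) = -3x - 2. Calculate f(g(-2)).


g(-2) = 4
f(4) = 2*(4)^2 - 1*(4) + 2 = 30

30


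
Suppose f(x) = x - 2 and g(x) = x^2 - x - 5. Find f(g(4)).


g(4) = 7
f(7) = 5

5


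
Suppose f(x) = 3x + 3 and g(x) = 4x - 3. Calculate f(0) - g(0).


f(0) = 3
g(0) = -3
Difference = 6

6


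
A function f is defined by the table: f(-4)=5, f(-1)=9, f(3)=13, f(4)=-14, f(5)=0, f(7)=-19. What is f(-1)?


Reading from the table at x = -1

9


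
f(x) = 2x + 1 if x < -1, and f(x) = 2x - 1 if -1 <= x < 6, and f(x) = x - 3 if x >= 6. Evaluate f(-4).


-4 satisfies x < -1
f(-4) = -7

-7


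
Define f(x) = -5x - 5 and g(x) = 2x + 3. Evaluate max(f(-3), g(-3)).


f(-3) = 10
g(-3) = -3
max = 10

10


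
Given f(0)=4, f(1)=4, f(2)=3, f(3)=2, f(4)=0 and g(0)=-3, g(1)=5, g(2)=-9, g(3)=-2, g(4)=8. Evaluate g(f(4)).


f(4) = 0
g(0) = -3

-3


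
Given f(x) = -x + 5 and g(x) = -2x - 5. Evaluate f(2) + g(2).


f(2) = 3
g(2) = -9
Sum = -6

-6


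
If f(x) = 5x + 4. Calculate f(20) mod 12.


f(20) = 104
104 mod 12 = 8

8


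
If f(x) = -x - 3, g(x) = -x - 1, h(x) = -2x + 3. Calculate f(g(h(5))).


h(5) = -7
g(-7) = 6
f(6) = -9

-9


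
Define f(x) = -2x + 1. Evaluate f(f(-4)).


f(-4) = 9
f(9) = -17

-17


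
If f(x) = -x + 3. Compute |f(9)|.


f(9) = -6
|-6| = 6

6


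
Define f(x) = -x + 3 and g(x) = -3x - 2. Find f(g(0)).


5


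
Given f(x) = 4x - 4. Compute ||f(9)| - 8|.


f(9) = 32
|32| = 32
|32 - 8| = 24

24


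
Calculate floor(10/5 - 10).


10/5 = 2
2 - 10 = -8
floor(-8) = -8

-8


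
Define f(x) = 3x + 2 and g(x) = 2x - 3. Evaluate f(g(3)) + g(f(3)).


f(g(3)) = 11
g(f(3)) = 19
Sum = 30

30


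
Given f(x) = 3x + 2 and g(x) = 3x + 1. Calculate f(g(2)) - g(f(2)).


f(g(2)) = 23
g(f(2)) = 25
Difference = -2

-2


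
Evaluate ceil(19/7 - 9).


-6


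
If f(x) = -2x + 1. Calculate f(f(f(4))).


f(4) = -7
f(-7) = 15
f(15) = -29

-29


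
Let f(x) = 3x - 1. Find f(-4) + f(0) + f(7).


f(-4) = -13
f(0) = -1
f(7) = 20
Sum = 6

6


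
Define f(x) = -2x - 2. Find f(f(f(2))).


f(2) = -6
f(-6) = 10
f(10) = -22

-22


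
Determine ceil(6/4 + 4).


6/4 = 1.5
1.5 + 4 = 5.5
ceil(5.5) = 6

6


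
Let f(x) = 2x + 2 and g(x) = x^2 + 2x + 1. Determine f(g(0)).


g(0) = 1
f(1) = 4

4


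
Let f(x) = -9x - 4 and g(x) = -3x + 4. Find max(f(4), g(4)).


f(4) = -40
g(4) = -8
max = -8

-8


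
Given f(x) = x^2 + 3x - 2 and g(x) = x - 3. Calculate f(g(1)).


g(1) = -2
f(-2) = 1*(-2)^2 + 3*(-2) - 2 = -4

-4


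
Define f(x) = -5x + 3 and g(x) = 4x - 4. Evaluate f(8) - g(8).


f(8) = -37
g(8) = 28
Difference = -65

-65


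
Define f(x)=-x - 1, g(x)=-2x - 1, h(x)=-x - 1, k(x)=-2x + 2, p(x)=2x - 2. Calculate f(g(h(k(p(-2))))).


p(-2) = -6
k(-6) = 14
h(14) = -15
g(-15) = 29
f(29) = -30

-30


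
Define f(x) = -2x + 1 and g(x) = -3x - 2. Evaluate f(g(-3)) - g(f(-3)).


10


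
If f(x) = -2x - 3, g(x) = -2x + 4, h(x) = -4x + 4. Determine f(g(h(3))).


h(3) = -8
g(-8) = 20
f(20) = -43

-43


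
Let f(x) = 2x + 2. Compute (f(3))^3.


f(3) = 8
(8)^3 = 512

512


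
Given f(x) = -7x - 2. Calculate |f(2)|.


f(2) = -16
|-16| = 16

16


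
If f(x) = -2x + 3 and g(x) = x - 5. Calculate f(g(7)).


g(7) = 2
f(2) = -1

-1


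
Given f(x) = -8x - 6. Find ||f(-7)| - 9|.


f(-7) = 50
|50| = 50
|50 - 9| = 41

41


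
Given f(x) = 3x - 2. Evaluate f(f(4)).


f(4) = 10
f(10) = 28

28


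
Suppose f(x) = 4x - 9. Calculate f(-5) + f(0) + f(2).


f(-5) = -29
f(0) = -9
f(2) = -1
Sum = -39

-39


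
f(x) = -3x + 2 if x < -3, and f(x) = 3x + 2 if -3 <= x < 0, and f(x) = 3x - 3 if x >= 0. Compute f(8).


8 satisfies x >= 0
f(8) = 21

21


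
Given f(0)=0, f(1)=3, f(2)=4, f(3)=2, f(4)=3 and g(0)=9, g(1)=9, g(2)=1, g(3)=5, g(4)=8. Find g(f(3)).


f(3) = 2
g(2) = 1

1


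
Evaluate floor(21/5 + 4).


8


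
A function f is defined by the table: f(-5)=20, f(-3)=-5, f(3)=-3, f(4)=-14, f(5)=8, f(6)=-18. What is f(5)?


Reading from the table at x = 5

8


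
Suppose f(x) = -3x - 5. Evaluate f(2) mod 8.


f(2) = -11
-11 mod 8 = 5

5


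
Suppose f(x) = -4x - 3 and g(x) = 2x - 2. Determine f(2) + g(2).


f(2) = -11
g(2) = 2
Sum = -9

-9


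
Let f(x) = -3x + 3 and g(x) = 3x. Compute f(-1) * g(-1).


f(-1) = 6
g(-1) = -3
Product = -18

-18


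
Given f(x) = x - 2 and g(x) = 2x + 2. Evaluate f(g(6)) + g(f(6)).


f(g(6)) = 12
g(f(6)) = 10
Sum = 22

22


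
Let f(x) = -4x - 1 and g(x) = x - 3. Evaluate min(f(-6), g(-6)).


f(-6) = 23
g(-6) = -9
min = -9

-9


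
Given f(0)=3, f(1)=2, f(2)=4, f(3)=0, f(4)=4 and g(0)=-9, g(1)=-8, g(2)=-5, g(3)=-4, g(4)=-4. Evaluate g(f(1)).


-5


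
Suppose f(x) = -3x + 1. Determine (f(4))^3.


f(4) = -11
(-11)^3 = -1331

-1331


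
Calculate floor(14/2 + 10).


14/2 = 7
7 + 10 = 17
floor(17) = 17

17


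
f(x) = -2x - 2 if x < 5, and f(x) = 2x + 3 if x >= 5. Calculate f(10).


10 satisfies x >= 5
f(10) = 23

23


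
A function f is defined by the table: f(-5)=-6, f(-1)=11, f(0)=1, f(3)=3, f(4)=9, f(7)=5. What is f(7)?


Reading from the table at x = 7

5


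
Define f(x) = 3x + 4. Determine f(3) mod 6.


f(3) = 13
13 mod 6 = 1

1


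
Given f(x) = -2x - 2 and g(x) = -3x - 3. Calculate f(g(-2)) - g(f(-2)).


f(g(-2)) = -8
g(f(-2)) = -9
Difference = 1

1


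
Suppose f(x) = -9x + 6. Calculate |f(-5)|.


f(-5) = 51
|51| = 51

51


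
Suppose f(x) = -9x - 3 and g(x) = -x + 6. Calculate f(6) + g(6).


f(6) = -57
g(6) = 0
Sum = -57

-57


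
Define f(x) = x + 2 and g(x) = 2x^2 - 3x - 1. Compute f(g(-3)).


g(-3) = 26
f(26) = 28

28


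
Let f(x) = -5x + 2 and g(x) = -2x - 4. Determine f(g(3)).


52


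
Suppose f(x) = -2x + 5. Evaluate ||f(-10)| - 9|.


f(-10) = 25
|25| = 25
|25 - 9| = 16

16


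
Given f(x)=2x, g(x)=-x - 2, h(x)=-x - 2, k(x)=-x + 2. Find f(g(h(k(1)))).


k(1) = 1
h(1) = -3
g(-3) = 1
f(1) = 2

2


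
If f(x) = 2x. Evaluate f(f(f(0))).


0


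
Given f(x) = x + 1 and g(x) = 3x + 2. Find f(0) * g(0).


2


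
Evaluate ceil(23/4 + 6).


23/4 = 5.75
5.75 + 6 = 11.75
ceil(11.75) = 12

12


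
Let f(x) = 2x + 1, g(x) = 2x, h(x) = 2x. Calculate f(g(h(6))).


h(6) = 12
g(12) = 24
f(24) = 49

49


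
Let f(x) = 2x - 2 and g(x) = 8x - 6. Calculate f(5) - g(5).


-26


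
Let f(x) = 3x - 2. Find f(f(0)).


f(0) = -2
f(-2) = -8

-8


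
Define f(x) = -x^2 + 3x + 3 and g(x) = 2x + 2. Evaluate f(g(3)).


g(3) = 8
f(8) = (-1)*(8)^2 + 3*(8) + 3 = -37

-37


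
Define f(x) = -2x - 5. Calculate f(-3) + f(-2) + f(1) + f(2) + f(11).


f(-3) = 1
f(-2) = -1
f(1) = -7
f(2) = -9
f(11) = -27
Sum = -43

-43


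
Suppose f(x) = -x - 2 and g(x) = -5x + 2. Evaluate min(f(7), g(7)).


f(7) = -9
g(7) = -33
min = -33

-33


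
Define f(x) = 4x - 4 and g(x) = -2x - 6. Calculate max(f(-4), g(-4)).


f(-4) = -20
g(-4) = 2
max = 2

2


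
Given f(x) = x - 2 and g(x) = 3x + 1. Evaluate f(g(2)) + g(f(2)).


f(g(2)) = 5
g(f(2)) = 1
Sum = 6

6


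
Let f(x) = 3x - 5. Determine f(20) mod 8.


f(20) = 55
55 mod 8 = 7

7


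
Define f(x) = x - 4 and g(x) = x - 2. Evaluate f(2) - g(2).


f(2) = -2
g(2) = 0
Difference = -2

-2


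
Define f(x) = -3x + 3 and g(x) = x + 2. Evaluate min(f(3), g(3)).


-6


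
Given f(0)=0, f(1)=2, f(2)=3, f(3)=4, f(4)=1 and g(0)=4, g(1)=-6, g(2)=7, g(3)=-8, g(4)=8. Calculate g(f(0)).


f(0) = 0
g(0) = 4

4


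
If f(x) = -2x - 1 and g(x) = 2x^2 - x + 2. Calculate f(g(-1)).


g(-1) = 5
f(5) = -11

-11


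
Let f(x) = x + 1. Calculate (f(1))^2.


f(1) = 2
(2)^2 = 4

4


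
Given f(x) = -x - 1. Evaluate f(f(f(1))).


f(1) = -2
f(-2) = 1
f(1) = -2

-2


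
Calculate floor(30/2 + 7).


22


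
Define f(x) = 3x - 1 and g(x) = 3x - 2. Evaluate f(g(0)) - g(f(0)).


f(g(0)) = -7
g(f(0)) = -5
Difference = -2

-2


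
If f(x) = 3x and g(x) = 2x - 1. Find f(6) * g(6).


f(6) = 18
g(6) = 11
Product = 198

198


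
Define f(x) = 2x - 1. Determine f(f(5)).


17


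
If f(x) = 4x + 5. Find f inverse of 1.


-1


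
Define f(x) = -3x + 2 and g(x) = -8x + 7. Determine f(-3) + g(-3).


42


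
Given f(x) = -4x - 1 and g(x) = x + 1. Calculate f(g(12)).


g(12) = 13
f(13) = -53

-53


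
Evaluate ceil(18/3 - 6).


18/3 = 6
6 - 6 = 0
ceil(0) = 0

0


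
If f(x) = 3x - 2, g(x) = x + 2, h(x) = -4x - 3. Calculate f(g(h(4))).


h(4) = -19
g(-19) = -17
f(-17) = -53

-53


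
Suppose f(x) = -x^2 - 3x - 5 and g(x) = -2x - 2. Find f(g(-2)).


g(-2) = 2
f(2) = (-1)*(2)^2 - 3*(2) - 5 = -15

-15


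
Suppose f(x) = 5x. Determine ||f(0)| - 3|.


f(0) = 0
|0| = 0
|0 - 3| = 3

3


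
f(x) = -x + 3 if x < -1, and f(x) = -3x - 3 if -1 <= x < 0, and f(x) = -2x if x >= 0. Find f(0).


0 satisfies x >= 0
f(0) = 0

0


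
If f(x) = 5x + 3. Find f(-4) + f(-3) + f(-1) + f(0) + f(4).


f(-4) = -17
f(-3) = -12
f(-1) = -2
f(0) = 3
f(4) = 23
Sum = -5

-5


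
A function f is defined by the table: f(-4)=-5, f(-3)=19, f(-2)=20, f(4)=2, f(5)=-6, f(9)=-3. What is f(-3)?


Reading from the table at x = -3

19


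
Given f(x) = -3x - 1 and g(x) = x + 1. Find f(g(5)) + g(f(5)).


f(g(5)) = -19
g(f(5)) = -15
Sum = -34

-34


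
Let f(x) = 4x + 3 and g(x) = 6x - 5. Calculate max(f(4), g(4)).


f(4) = 19
g(4) = 19
max = 19

19


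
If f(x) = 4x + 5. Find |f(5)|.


f(5) = 25
|25| = 25

25


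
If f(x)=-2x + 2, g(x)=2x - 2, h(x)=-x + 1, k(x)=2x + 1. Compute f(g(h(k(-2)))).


k(-2) = -3
h(-3) = 4
g(4) = 6
f(6) = -10

-10


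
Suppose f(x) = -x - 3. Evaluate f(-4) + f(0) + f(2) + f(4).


f(-4) = 1
f(0) = -3
f(2) = -5
f(4) = -7
Sum = -14

-14


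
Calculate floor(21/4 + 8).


21/4 = 5.25
5.25 + 8 = 13.25
floor(13.25) = 13

13


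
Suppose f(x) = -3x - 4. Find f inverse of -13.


3


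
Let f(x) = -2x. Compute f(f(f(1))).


f(1) = -2
f(-2) = 4
f(4) = -8

-8


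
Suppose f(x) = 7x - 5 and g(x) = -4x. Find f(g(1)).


g(1) = -4
f(-4) = -33

-33


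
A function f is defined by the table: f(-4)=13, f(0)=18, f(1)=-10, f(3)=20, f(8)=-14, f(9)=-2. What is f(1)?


Reading from the table at x = 1

-10


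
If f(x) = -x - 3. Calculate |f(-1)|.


f(-1) = -2
|-2| = 2

2


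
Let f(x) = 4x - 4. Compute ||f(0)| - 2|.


2


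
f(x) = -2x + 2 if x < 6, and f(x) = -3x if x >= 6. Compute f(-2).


6


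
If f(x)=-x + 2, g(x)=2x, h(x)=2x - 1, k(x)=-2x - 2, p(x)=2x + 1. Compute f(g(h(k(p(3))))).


p(3) = 7
k(7) = -16
h(-16) = -33
g(-33) = -66
f(-66) = 68

68


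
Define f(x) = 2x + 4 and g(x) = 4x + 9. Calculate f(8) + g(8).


61


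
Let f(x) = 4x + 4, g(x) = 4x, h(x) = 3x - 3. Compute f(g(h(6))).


h(6) = 15
g(15) = 60
f(60) = 244

244


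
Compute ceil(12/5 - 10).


12/5 = 2.4
2.4 - 10 = -7.6
ceil(-7.6) = -7

-7


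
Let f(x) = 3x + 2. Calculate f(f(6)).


62


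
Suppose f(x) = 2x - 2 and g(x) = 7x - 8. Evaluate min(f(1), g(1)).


f(1) = 0
g(1) = -1
min = -1

-1


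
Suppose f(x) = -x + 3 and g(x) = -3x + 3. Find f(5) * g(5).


f(5) = -2
g(5) = -12
Product = 24

24


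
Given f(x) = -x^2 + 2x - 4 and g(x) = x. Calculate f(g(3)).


-7


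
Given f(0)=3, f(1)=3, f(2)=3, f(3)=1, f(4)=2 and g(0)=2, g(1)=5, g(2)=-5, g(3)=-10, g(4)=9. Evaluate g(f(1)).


f(1) = 3
g(3) = -10

-10


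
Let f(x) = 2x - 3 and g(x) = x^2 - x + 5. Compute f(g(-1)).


g(-1) = 7
f(7) = 11

11


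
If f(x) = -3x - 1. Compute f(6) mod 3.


f(6) = -19
-19 mod 3 = 2

2


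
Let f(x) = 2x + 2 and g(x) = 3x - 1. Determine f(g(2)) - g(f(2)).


f(g(2)) = 12
g(f(2)) = 17
Difference = -5

-5


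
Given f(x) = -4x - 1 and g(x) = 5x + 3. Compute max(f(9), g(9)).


f(9) = -37
g(9) = 48
max = 48

48


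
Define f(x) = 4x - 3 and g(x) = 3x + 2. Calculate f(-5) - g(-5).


f(-5) = -23
g(-5) = -13
Difference = -10

-10


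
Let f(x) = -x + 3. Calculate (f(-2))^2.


f(-2) = 5
(5)^2 = 25

25


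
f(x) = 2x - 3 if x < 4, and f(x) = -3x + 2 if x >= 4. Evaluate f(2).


2 satisfies x < 4
f(2) = 1

1


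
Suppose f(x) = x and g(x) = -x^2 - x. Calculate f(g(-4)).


g(-4) = -12
f(-12) = -12

-12


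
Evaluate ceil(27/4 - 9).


27/4 = 6.75
6.75 - 9 = -2.25
ceil(-2.25) = -2

-2


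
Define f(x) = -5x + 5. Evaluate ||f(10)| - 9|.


f(10) = -45
|-45| = 45
|45 - 9| = 36

36


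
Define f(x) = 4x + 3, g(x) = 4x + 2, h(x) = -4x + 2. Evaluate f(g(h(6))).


h(6) = -22
g(-22) = -86
f(-86) = -341

-341


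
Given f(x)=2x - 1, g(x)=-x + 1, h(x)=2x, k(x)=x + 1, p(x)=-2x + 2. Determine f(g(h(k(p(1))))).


-3


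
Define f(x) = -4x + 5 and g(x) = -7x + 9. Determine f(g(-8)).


g(-8) = 65
f(65) = -255

-255


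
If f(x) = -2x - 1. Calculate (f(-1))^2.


f(-1) = 1
(1)^2 = 1

1


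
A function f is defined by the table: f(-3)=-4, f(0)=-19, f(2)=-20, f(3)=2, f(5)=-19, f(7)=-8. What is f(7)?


Reading from the table at x = 7

-8


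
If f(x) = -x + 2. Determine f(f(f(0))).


2


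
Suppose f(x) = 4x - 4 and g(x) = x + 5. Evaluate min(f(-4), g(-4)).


f(-4) = -20
g(-4) = 1
min = -20

-20


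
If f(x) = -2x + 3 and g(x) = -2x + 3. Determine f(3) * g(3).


9


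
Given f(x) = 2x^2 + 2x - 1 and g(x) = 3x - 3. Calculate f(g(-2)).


g(-2) = -9
f(-9) = 2*(-9)^2 + 2*(-9) - 1 = 143

143


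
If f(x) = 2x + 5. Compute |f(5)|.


f(5) = 15
|15| = 15

15


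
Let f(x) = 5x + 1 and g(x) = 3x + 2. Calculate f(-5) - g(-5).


-11


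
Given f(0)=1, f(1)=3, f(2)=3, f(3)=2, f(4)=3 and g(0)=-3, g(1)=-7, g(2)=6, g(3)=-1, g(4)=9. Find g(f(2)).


f(2) = 3
g(3) = -1

-1


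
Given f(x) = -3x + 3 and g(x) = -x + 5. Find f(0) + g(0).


f(0) = 3
g(0) = 5
Sum = 8

8


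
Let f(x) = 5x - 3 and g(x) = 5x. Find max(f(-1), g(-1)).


f(-1) = -8
g(-1) = -5
max = -5

-5


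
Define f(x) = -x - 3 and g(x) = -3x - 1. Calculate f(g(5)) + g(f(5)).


36


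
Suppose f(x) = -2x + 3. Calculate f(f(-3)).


f(-3) = 9
f(9) = -15

-15


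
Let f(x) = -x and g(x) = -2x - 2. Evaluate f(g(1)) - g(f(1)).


4


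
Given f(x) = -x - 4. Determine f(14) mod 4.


f(14) = -18
-18 mod 4 = 2

2


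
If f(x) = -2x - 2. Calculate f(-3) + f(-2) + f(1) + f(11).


f(-3) = 4
f(-2) = 2
f(1) = -4
f(11) = -24
Sum = -22

-22


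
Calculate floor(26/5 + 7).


12


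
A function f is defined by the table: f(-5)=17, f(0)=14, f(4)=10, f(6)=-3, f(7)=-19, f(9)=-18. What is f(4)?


Reading from the table at x = 4

10


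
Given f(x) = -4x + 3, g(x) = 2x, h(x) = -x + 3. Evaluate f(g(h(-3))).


h(-3) = 6
g(6) = 12
f(12) = -45

-45


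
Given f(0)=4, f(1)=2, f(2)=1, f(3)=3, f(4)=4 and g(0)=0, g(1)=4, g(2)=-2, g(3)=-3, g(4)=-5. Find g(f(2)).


4


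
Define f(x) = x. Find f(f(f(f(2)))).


f(2) = 2
f(2) = 2
f(2) = 2
f(2) = 2

2


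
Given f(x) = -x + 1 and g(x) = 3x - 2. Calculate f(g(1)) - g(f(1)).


f(g(1)) = 0
g(f(1)) = -2
Difference = 2

2


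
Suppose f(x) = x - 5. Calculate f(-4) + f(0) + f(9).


f(-4) = -9
f(0) = -5
f(9) = 4
Sum = -10

-10


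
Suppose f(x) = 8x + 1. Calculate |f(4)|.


f(4) = 33
|33| = 33

33


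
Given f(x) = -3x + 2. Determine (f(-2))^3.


f(-2) = 8
(8)^3 = 512

512


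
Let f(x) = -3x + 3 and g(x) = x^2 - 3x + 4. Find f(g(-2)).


g(-2) = 14
f(14) = -39

-39


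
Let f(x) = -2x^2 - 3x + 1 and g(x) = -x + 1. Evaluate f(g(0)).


-4


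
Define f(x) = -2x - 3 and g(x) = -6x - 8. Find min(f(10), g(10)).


f(10) = -23
g(10) = -68
min = -68

-68


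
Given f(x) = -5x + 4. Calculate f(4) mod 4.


f(4) = -16
-16 mod 4 = 0

0


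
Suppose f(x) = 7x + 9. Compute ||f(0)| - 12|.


3


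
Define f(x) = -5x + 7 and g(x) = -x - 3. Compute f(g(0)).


g(0) = -3
f(-3) = 22

22


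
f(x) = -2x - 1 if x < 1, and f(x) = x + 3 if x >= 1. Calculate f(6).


6 satisfies x >= 1
f(6) = 9

9


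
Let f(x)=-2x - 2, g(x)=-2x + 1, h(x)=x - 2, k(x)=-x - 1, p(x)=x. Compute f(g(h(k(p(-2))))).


-8


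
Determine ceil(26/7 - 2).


26/7 = 3.7143
3.7143 - 2 = 1.7143
ceil(1.7143) = 2

2


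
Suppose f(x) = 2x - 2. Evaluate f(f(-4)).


f(-4) = -10
f(-10) = -22

-22


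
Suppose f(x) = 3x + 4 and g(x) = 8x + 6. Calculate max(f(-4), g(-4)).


f(-4) = -8
g(-4) = -26
max = -8

-8


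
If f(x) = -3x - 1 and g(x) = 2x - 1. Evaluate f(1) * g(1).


f(1) = -4
g(1) = 1
Product = -4

-4


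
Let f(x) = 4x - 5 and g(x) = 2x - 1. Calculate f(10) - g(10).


f(10) = 35
g(10) = 19
Difference = 16

16


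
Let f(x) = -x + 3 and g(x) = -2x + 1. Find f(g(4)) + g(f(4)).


f(g(4)) = 10
g(f(4)) = 3
Sum = 13

13


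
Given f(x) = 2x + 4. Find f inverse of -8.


Solve 2x + 4 = -8
x = (-8 - 4) / 2 = -6

-6


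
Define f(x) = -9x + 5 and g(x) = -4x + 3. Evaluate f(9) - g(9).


-43


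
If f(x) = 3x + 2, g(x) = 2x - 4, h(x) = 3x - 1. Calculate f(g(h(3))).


h(3) = 8
g(8) = 12
f(12) = 38

38


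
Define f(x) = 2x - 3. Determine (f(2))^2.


f(2) = 1
(1)^2 = 1

1


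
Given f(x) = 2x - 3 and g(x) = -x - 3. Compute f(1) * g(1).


f(1) = -1
g(1) = -4
Product = 4

4


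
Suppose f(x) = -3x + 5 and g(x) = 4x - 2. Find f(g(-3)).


g(-3) = -14
f(-14) = 47

47


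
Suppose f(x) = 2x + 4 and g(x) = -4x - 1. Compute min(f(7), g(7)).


-29


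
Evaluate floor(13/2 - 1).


13/2 = 6.5
6.5 - 1 = 5.5
floor(5.5) = 5

5


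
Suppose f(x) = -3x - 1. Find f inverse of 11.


Solve -3x - 1 = 11
x = (11 + 1) / (-3) = -4

-4


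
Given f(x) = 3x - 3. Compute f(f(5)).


33


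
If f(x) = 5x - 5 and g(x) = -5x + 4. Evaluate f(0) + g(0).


f(0) = -5
g(0) = 4
Sum = -1

-1


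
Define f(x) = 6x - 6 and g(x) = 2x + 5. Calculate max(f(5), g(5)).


f(5) = 24
g(5) = 15
max = 24

24


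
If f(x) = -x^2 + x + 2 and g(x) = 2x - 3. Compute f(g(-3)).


g(-3) = -9
f(-9) = (-1)*(-9)^2 + 1*(-9) + 2 = -88

-88


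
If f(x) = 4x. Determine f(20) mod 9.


f(20) = 80
80 mod 9 = 8

8


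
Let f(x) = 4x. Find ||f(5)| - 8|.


f(5) = 20
|20| = 20
|20 - 8| = 12

12


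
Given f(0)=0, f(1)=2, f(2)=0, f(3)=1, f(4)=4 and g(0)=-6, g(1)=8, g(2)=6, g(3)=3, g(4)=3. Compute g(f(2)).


f(2) = 0
g(0) = -6

-6


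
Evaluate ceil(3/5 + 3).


3/5 = 0.6
0.6 + 3 = 3.6
ceil(3.6) = 4

4


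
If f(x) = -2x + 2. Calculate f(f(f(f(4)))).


f(4) = -6
f(-6) = 14
f(14) = -26
f(-26) = 54

54


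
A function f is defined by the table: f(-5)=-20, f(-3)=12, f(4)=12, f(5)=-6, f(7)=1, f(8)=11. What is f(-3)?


Reading from the table at x = -3

12


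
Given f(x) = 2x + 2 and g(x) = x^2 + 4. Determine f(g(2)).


g(2) = 8
f(8) = 18

18


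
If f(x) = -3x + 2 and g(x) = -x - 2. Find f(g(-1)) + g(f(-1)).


f(g(-1)) = 5
g(f(-1)) = -7
Sum = -2

-2


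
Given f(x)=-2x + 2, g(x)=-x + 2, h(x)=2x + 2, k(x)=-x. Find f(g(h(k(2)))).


k(2) = -2
h(-2) = -2
g(-2) = 4
f(4) = -6

-6


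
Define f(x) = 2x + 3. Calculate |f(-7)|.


f(-7) = -11
|-11| = 11

11


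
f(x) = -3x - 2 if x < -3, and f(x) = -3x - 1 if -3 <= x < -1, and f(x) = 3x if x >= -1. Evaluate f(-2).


-2 satisfies -3 <= x < -1
f(-2) = 5

5


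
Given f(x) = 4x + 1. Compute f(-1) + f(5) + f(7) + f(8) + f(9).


f(-1) = -3
f(5) = 21
f(7) = 29
f(8) = 33
f(9) = 37
Sum = 117

117


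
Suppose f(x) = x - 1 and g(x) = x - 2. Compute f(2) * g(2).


f(2) = 1
g(2) = 0
Product = 0

0


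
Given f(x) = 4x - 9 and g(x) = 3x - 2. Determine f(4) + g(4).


f(4) = 7
g(4) = 10
Sum = 17

17


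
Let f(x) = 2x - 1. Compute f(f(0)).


f(0) = -1
f(-1) = -3

-3


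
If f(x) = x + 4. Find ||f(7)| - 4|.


f(7) = 11
|11| = 11
|11 - 4| = 7

7


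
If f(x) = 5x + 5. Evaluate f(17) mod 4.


f(17) = 90
90 mod 4 = 2

2


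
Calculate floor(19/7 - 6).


19/7 = 2.7143
2.7143 - 6 = -3.2857
floor(-3.2857) = -4

-4


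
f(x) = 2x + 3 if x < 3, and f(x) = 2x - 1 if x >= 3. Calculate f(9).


9 satisfies x >= 3
f(9) = 17

17


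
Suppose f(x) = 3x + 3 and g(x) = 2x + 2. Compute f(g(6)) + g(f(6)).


f(g(6)) = 45
g(f(6)) = 44
Sum = 89

89


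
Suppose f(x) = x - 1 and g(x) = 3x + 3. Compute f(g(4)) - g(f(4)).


f(g(4)) = 14
g(f(4)) = 12
Difference = 2

2


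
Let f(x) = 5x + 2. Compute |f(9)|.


f(9) = 47
|47| = 47

47


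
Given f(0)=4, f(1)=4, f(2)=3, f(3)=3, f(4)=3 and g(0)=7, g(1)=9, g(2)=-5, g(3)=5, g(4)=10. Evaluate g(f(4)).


5


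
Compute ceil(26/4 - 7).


26/4 = 6.5
6.5 - 7 = -0.5
ceil(-0.5) = 0

0


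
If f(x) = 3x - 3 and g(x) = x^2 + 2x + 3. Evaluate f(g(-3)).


g(-3) = 6
f(6) = 15

15


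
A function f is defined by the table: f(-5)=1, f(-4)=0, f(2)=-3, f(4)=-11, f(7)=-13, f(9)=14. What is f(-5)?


Reading from the table at x = -5

1


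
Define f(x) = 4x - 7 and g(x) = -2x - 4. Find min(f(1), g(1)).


f(1) = -3
g(1) = -6
min = -6

-6


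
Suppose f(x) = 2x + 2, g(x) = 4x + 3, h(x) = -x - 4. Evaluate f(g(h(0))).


h(0) = -4
g(-4) = -13
f(-13) = -24

-24


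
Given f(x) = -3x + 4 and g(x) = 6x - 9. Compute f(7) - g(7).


f(7) = -17
g(7) = 33
Difference = -50

-50


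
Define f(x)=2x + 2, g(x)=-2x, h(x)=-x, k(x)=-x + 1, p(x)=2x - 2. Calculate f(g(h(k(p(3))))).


p(3) = 4
k(4) = -3
h(-3) = 3
g(3) = -6
f(-6) = -10

-10


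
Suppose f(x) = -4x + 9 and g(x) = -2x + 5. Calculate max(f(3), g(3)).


f(3) = -3
g(3) = -1
max = -1

-1


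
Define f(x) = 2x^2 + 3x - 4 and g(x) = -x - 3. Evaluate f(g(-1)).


-2


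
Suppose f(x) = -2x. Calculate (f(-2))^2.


f(-2) = 4
(4)^2 = 16

16


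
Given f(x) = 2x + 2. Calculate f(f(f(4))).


f(4) = 10
f(10) = 22
f(22) = 46

46
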